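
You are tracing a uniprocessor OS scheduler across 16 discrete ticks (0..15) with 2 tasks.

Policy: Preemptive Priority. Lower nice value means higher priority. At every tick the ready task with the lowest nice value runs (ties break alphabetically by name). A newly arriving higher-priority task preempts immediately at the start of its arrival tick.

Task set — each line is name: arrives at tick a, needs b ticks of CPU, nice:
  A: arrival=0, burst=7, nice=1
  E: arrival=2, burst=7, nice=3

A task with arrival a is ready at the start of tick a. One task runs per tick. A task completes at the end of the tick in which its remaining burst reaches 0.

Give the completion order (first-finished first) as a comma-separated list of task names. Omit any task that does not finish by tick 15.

t=0: ready={A} → run A
t=1: ready={A} → run A
t=2: ready={A,E} → run A
t=3: ready={A,E} → run A
t=4: ready={A,E} → run A
t=5: ready={A,E} → run A
t=6: ready={A,E} → run A
t=7: ready={E} → run E
t=8: ready={E} → run E
t=9: ready={E} → run E
t=10: ready={E} → run E
t=11: ready={E} → run E
t=12: ready={E} → run E
t=13: ready={E} → run E
t=14: (idle)
t=15: (idle)

completion order = A, E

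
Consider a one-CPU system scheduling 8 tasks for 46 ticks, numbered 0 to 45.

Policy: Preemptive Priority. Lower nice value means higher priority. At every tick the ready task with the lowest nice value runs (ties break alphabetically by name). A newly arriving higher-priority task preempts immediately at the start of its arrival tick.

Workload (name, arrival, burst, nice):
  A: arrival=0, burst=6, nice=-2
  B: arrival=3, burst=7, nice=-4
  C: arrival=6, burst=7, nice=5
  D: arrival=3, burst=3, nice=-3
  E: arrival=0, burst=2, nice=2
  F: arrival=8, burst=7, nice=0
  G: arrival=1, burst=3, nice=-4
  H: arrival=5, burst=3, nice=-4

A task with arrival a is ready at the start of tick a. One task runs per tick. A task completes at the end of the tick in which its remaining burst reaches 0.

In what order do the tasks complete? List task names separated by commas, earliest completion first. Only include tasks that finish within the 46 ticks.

completion order = B, G, H, D, A, F, E, C

t=0: ready={A,E} → run A
t=1: ready={A,E,G} → run G
t=2: ready={A,E,G} → run G
t=3: ready={A,B,D,E,G} → run B
t=4: ready={A,B,D,E,G} → run B
t=5: ready={A,B,D,E,G,H} → run B
t=6: ready={A,B,C,D,E,G,H} → run B
t=7: ready={A,B,C,D,E,G,H} → run B
t=8: ready={A,B,C,D,E,F,G,H} → run B
t=9: ready={A,B,C,D,E,F,G,H} → run B
t=10: ready={A,C,D,E,F,G,H} → run G
t=11: ready={A,C,D,E,F,H} → run H
t=12: ready={A,C,D,E,F,H} → run H
t=13: ready={A,C,D,E,F,H} → run H
t=14: ready={A,C,D,E,F} → run D
t=15: ready={A,C,D,E,F} → run D
t=16: ready={A,C,D,E,F} → run D
t=17: ready={A,C,E,F} → run A
t=18: ready={A,C,E,F} → run A
t=19: ready={A,C,E,F} → run A
t=20: ready={A,C,E,F} → run A
t=21: ready={A,C,E,F} → run A
t=22: ready={C,E,F} → run F
t=23: ready={C,E,F} → run F
t=24: ready={C,E,F} → run F
t=25: ready={C,E,F} → run F
t=26: ready={C,E,F} → run F
t=27: ready={C,E,F} → run F
t=28: ready={C,E,F} → run F
t=29: ready={C,E} → run E
t=30: ready={C,E} → run E
t=31: ready={C} → run C
t=32: ready={C} → run C
t=33: ready={C} → run C
t=34: ready={C} → run C
t=35: ready={C} → run C
t=36: ready={C} → run C
t=37: ready={C} → run C
t=38: (idle)
t=39: (idle)
t=40: (idle)
t=41: (idle)
t=42: (idle)
t=43: (idle)
t=44: (idle)
t=45: (idle)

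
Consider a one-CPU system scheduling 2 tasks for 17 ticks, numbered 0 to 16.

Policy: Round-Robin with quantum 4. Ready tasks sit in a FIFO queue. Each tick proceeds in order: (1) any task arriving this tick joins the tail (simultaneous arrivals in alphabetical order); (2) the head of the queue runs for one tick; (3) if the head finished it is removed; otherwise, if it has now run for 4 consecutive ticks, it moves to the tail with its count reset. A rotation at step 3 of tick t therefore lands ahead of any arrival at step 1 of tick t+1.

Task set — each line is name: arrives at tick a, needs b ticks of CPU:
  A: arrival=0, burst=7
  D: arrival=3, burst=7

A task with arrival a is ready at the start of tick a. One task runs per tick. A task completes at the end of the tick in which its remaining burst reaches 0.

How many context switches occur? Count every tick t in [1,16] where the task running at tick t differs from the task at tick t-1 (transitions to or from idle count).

t=0: queue=[A] q_used=0 → run A
t=1: queue=[A] q_used=1 → run A
t=2: queue=[A] q_used=2 → run A
t=3: queue=[A,D] q_used=3 → run A
t=4: queue=[D,A] q_used=0 → run D
t=5: queue=[D,A] q_used=1 → run D
t=6: queue=[D,A] q_used=2 → run D
t=7: queue=[D,A] q_used=3 → run D
t=8: queue=[A,D] q_used=0 → run A
t=9: queue=[A,D] q_used=1 → run A
t=10: queue=[A,D] q_used=2 → run A
t=11: queue=[D] q_used=0 → run D
t=12: queue=[D] q_used=1 → run D
t=13: queue=[D] q_used=2 → run D
t=14: (idle)
t=15: (idle)
t=16: (idle)

context switches = 4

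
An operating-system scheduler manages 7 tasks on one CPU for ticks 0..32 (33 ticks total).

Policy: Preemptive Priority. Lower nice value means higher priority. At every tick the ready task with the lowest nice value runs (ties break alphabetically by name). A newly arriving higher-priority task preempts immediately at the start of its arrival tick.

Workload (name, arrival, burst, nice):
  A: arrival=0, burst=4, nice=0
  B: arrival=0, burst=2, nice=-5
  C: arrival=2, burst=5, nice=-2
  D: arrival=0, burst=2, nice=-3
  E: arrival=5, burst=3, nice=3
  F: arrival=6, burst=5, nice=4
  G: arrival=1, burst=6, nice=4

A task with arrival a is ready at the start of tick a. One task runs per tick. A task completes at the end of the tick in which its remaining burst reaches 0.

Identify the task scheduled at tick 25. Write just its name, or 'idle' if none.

running at tick 25 = G

t=0: ready={A,B,D} → run B
t=1: ready={A,B,D,G} → run B
t=2: ready={A,C,D,G} → run D
t=3: ready={A,C,D,G} → run D
t=4: ready={A,C,G} → run C
t=5: ready={A,C,E,G} → run C
t=6: ready={A,C,E,F,G} → run C
t=7: ready={A,C,E,F,G} → run C
t=8: ready={A,C,E,F,G} → run C
t=9: ready={A,E,F,G} → run A
t=10: ready={A,E,F,G} → run A
t=11: ready={A,E,F,G} → run A
t=12: ready={A,E,F,G} → run A
t=13: ready={E,F,G} → run E
t=14: ready={E,F,G} → run E
t=15: ready={E,F,G} → run E
t=16: ready={F,G} → run F
t=17: ready={F,G} → run F
t=18: ready={F,G} → run F
t=19: ready={F,G} → run F
t=20: ready={F,G} → run F
t=21: ready={G} → run G
t=22: ready={G} → run G
t=23: ready={G} → run G
t=24: ready={G} → run G
t=25: ready={G} → run G
t=26: ready={G} → run G
t=27: (idle)
t=28: (idle)
t=29: (idle)
t=30: (idle)
t=31: (idle)
t=32: (idle)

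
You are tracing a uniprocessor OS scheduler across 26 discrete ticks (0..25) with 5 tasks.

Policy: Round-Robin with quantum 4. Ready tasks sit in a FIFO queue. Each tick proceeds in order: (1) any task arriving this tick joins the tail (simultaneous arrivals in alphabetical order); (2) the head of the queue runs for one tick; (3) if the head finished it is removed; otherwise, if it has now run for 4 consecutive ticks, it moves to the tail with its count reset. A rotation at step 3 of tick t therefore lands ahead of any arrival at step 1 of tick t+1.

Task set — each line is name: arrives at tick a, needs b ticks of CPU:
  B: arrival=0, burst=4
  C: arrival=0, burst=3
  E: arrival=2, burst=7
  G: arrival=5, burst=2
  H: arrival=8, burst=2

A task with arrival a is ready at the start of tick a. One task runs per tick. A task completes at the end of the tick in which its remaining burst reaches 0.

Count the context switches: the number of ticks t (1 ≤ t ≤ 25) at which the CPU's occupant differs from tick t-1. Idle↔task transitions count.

context switches = 6

t=0: queue=[B,C] q_used=0 → run B
t=1: queue=[B,C] q_used=1 → run B
t=2: queue=[B,C,E] q_used=2 → run B
t=3: queue=[B,C,E] q_used=3 → run B
t=4: queue=[C,E] q_used=0 → run C
t=5: queue=[C,E,G] q_used=1 → run C
t=6: queue=[C,E,G] q_used=2 → run C
t=7: queue=[E,G] q_used=0 → run E
t=8: queue=[E,G,H] q_used=1 → run E
t=9: queue=[E,G,H] q_used=2 → run E
t=10: queue=[E,G,H] q_used=3 → run E
t=11: queue=[G,H,E] q_used=0 → run G
t=12: queue=[G,H,E] q_used=1 → run G
t=13: queue=[H,E] q_used=0 → run H
t=14: queue=[H,E] q_used=1 → run H
t=15: queue=[E] q_used=0 → run E
t=16: queue=[E] q_used=1 → run E
t=17: queue=[E] q_used=2 → run E
t=18: (idle)
t=19: (idle)
t=20: (idle)
t=21: (idle)
t=22: (idle)
t=23: (idle)
t=24: (idle)
t=25: (idle)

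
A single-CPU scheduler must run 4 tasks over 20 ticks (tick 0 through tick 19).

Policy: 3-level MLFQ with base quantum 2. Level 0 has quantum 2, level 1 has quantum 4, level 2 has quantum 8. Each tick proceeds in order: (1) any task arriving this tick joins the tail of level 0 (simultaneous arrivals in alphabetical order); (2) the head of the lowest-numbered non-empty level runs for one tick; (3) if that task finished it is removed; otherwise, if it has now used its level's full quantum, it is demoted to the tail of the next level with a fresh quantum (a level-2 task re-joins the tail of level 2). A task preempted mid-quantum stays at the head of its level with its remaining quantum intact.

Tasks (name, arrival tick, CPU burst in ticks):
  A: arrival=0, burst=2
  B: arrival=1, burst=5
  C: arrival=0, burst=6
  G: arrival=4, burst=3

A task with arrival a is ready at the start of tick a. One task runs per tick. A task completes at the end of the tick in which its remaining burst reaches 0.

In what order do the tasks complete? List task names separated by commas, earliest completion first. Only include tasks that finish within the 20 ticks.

completion order = A, C, B, G

t=0: L0/L1/L2 = AC/-/- → run A
t=1: L0/L1/L2 = ACB/-/- → run A
t=2: L0/L1/L2 = CB/-/- → run C
t=3: L0/L1/L2 = CB/-/- → run C
t=4: L0/L1/L2 = BG/C/- → run B
t=5: L0/L1/L2 = BG/C/- → run B
t=6: L0/L1/L2 = G/CB/- → run G
t=7: L0/L1/L2 = G/CB/- → run G
t=8: L0/L1/L2 = -/CBG/- → run C
t=9: L0/L1/L2 = -/CBG/- → run C
t=10: L0/L1/L2 = -/CBG/- → run C
t=11: L0/L1/L2 = -/CBG/- → run C
t=12: L0/L1/L2 = -/BG/- → run B
t=13: L0/L1/L2 = -/BG/- → run B
t=14: L0/L1/L2 = -/BG/- → run B
t=15: L0/L1/L2 = -/G/- → run G
t=16: (idle)
t=17: (idle)
t=18: (idle)
t=19: (idle)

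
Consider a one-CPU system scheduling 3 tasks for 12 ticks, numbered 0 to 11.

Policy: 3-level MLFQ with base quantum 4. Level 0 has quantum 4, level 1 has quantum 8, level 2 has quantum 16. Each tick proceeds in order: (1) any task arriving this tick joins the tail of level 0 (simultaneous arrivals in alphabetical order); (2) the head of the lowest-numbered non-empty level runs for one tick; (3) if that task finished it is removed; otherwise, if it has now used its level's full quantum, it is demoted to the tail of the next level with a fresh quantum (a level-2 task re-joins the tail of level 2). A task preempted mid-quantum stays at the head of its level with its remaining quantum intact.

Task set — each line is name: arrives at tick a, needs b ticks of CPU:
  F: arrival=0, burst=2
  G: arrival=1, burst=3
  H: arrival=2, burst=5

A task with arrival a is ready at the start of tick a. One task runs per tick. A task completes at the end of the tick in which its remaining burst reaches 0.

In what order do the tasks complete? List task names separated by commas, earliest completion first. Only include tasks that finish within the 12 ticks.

completion order = F, G, H

t=0: L0/L1/L2 = F/-/- → run F
t=1: L0/L1/L2 = FG/-/- → run F
t=2: L0/L1/L2 = GH/-/- → run G
t=3: L0/L1/L2 = GH/-/- → run G
t=4: L0/L1/L2 = GH/-/- → run G
t=5: L0/L1/L2 = H/-/- → run H
t=6: L0/L1/L2 = H/-/- → run H
t=7: L0/L1/L2 = H/-/- → run H
t=8: L0/L1/L2 = H/-/- → run H
t=9: L0/L1/L2 = -/H/- → run H
t=10: (idle)
t=11: (idle)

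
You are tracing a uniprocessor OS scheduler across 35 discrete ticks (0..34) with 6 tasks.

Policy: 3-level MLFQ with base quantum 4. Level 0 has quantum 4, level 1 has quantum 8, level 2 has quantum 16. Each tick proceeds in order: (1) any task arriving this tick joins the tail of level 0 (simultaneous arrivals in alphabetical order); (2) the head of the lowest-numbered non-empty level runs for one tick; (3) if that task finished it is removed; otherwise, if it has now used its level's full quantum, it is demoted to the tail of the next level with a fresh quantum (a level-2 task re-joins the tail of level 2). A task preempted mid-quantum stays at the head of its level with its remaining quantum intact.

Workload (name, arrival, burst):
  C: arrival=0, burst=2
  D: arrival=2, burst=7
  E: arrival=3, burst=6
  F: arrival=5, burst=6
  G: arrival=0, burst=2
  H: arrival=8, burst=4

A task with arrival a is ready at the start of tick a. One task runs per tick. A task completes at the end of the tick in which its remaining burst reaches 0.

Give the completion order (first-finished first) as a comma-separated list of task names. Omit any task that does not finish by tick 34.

completion order = C, G, H, D, E, F

t=0: L0/L1/L2 = CG/-/- → run C
t=1: L0/L1/L2 = CG/-/- → run C
t=2: L0/L1/L2 = GD/-/- → run G
t=3: L0/L1/L2 = GDE/-/- → run G
t=4: L0/L1/L2 = DE/-/- → run D
t=5: L0/L1/L2 = DEF/-/- → run D
t=6: L0/L1/L2 = DEF/-/- → run D
t=7: L0/L1/L2 = DEF/-/- → run D
t=8: L0/L1/L2 = EFH/D/- → run E
t=9: L0/L1/L2 = EFH/D/- → run E
t=10: L0/L1/L2 = EFH/D/- → run E
t=11: L0/L1/L2 = EFH/D/- → run E
t=12: L0/L1/L2 = FH/DE/- → run F
t=13: L0/L1/L2 = FH/DE/- → run F
t=14: L0/L1/L2 = FH/DE/- → run F
t=15: L0/L1/L2 = FH/DE/- → run F
t=16: L0/L1/L2 = H/DEF/- → run H
t=17: L0/L1/L2 = H/DEF/- → run H
t=18: L0/L1/L2 = H/DEF/- → run H
t=19: L0/L1/L2 = H/DEF/- → run H
t=20: L0/L1/L2 = -/DEF/- → run D
t=21: L0/L1/L2 = -/DEF/- → run D
t=22: L0/L1/L2 = -/DEF/- → run D
t=23: L0/L1/L2 = -/EF/- → run E
t=24: L0/L1/L2 = -/EF/- → run E
t=25: L0/L1/L2 = -/F/- → run F
t=26: L0/L1/L2 = -/F/- → run F
t=27: (idle)
t=28: (idle)
t=29: (idle)
t=30: (idle)
t=31: (idle)
t=32: (idle)
t=33: (idle)
t=34: (idle)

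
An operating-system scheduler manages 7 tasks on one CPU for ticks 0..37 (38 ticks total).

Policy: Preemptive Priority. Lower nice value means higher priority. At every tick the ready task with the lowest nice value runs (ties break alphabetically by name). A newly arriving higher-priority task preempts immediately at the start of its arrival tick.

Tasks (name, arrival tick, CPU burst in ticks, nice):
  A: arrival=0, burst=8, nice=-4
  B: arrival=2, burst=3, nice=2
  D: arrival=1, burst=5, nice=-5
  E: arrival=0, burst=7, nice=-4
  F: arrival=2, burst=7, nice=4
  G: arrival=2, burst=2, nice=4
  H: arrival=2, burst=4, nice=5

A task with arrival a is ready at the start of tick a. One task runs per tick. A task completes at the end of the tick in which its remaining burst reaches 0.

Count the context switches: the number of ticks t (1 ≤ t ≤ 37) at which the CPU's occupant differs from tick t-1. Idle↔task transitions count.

t=0: ready={A,E} → run A
t=1: ready={A,D,E} → run D
t=2: ready={A,B,D,E,F,G,H} → run D
t=3: ready={A,B,D,E,F,G,H} → run D
t=4: ready={A,B,D,E,F,G,H} → run D
t=5: ready={A,B,D,E,F,G,H} → run D
t=6: ready={A,B,E,F,G,H} → run A
t=7: ready={A,B,E,F,G,H} → run A
t=8: ready={A,B,E,F,G,H} → run A
t=9: ready={A,B,E,F,G,H} → run A
t=10: ready={A,B,E,F,G,H} → run A
t=11: ready={A,B,E,F,G,H} → run A
t=12: ready={A,B,E,F,G,H} → run A
t=13: ready={B,E,F,G,H} → run E
t=14: ready={B,E,F,G,H} → run E
t=15: ready={B,E,F,G,H} → run E
t=16: ready={B,E,F,G,H} → run E
t=17: ready={B,E,F,G,H} → run E
t=18: ready={B,E,F,G,H} → run E
t=19: ready={B,E,F,G,H} → run E
t=20: ready={B,F,G,H} → run B
t=21: ready={B,F,G,H} → run B
t=22: ready={B,F,G,H} → run B
t=23: ready={F,G,H} → run F
t=24: ready={F,G,H} → run F
t=25: ready={F,G,H} → run F
t=26: ready={F,G,H} → run F
t=27: ready={F,G,H} → run F
t=28: ready={F,G,H} → run F
t=29: ready={F,G,H} → run F
t=30: ready={G,H} → run G
t=31: ready={G,H} → run G
t=32: ready={H} → run H
t=33: ready={H} → run H
t=34: ready={H} → run H
t=35: ready={H} → run H
t=36: (idle)
t=37: (idle)

context switches = 8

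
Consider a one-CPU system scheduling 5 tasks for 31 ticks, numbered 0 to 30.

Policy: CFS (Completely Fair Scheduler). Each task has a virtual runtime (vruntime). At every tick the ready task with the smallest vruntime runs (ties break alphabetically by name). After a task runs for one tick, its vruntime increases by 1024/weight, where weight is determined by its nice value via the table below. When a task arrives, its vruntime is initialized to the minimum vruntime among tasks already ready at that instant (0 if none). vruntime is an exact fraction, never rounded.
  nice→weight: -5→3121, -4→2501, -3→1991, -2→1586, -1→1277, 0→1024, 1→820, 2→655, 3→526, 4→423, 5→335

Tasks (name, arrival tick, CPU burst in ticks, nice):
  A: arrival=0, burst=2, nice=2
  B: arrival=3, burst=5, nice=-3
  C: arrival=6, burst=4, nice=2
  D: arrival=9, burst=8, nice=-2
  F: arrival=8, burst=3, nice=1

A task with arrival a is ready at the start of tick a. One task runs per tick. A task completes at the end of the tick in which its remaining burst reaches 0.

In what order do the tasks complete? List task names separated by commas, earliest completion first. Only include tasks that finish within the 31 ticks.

completion order = A, B, F, C, D

t=0: vr[A=0] → run A
t=1: vr[A=1024/655] → run A
t=2: (idle)
t=3: vr[B=0] → run B
t=4: vr[B=1024/1991] → run B
t=5: vr[B=2048/1991] → run B
t=6: vr[B=3072/1991 C=3072/1991] → run B
t=7: vr[B=4096/1991 C=3072/1991] → run C
t=8: vr[B=4096/1991 C=4050944/1304105 F=4096/1991] → run B
t=9: vr[C=4050944/1304105 D=4096/1991 F=4096/1991] → run D
t=10: vr[C=4050944/1304105 D=4267520/1578863 F=4096/1991] → run F
t=11: vr[C=4050944/1304105 D=4267520/1578863 F=1349376/408155] → run D
t=12: vr[C=4050944/1304105 D=5286912/1578863 F=1349376/408155] → run C
t=13: vr[C=6089728/1304105 D=5286912/1578863 F=1349376/408155] → run F
t=14: vr[C=6089728/1304105 D=5286912/1578863 F=1859072/408155] → run D
t=15: vr[C=6089728/1304105 D=6306304/1578863 F=1859072/408155] → run D
t=16: vr[C=6089728/1304105 D=7325696/1578863 F=1859072/408155] → run F
t=17: vr[C=6089728/1304105 D=7325696/1578863] → run D
t=18: vr[C=6089728/1304105 D=8345088/1578863] → run C
t=19: vr[C=8128512/1304105 D=8345088/1578863] → run D
t=20: vr[C=8128512/1304105 D=9364480/1578863] → run D
t=21: vr[C=8128512/1304105 D=10383872/1578863] → run C
t=22: vr[D=10383872/1578863] → run D
t=23: (idle)
t=24: (idle)
t=25: (idle)
t=26: (idle)
t=27: (idle)
t=28: (idle)
t=29: (idle)
t=30: (idle)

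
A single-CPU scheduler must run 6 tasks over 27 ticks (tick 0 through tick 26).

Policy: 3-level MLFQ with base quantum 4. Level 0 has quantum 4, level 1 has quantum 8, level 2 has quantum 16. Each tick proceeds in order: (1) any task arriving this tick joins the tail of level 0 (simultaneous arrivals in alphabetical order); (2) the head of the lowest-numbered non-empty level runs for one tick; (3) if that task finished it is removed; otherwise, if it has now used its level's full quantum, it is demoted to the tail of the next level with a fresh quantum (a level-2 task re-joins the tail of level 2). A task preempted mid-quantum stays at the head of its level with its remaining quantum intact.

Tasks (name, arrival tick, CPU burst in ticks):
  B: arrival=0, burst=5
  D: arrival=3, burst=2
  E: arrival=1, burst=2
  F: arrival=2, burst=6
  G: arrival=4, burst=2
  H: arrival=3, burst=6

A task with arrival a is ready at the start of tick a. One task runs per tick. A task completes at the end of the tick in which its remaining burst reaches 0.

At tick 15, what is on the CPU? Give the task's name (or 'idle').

running at tick 15 = H

t=0: L0/L1/L2 = B/-/- → run B
t=1: L0/L1/L2 = BE/-/- → run B
t=2: L0/L1/L2 = BEF/-/- → run B
t=3: L0/L1/L2 = BEFDH/-/- → run B
t=4: L0/L1/L2 = EFDHG/B/- → run E
t=5: L0/L1/L2 = EFDHG/B/- → run E
t=6: L0/L1/L2 = FDHG/B/- → run F
t=7: L0/L1/L2 = FDHG/B/- → run F
t=8: L0/L1/L2 = FDHG/B/- → run F
t=9: L0/L1/L2 = FDHG/B/- → run F
t=10: L0/L1/L2 = DHG/BF/- → run D
t=11: L0/L1/L2 = DHG/BF/- → run D
t=12: L0/L1/L2 = HG/BF/- → run H
t=13: L0/L1/L2 = HG/BF/- → run H
t=14: L0/L1/L2 = HG/BF/- → run H
t=15: L0/L1/L2 = HG/BF/- → run H
t=16: L0/L1/L2 = G/BFH/- → run G
t=17: L0/L1/L2 = G/BFH/- → run G
t=18: L0/L1/L2 = -/BFH/- → run B
t=19: L0/L1/L2 = -/FH/- → run F
t=20: L0/L1/L2 = -/FH/- → run F
t=21: L0/L1/L2 = -/H/- → run H
t=22: L0/L1/L2 = -/H/- → run H
t=23: (idle)
t=24: (idle)
t=25: (idle)
t=26: (idle)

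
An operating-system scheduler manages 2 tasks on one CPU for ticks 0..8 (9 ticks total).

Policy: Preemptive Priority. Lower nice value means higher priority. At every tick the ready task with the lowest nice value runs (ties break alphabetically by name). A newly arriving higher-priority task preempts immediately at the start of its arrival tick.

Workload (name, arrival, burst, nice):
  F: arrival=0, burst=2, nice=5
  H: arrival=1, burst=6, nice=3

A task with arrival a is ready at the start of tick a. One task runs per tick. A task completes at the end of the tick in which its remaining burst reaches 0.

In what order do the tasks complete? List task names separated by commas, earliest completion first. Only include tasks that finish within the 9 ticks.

completion order = H, F

t=0: ready={F} → run F
t=1: ready={F,H} → run H
t=2: ready={F,H} → run H
t=3: ready={F,H} → run H
t=4: ready={F,H} → run H
t=5: ready={F,H} → run H
t=6: ready={F,H} → run H
t=7: ready={F} → run F
t=8: (idle)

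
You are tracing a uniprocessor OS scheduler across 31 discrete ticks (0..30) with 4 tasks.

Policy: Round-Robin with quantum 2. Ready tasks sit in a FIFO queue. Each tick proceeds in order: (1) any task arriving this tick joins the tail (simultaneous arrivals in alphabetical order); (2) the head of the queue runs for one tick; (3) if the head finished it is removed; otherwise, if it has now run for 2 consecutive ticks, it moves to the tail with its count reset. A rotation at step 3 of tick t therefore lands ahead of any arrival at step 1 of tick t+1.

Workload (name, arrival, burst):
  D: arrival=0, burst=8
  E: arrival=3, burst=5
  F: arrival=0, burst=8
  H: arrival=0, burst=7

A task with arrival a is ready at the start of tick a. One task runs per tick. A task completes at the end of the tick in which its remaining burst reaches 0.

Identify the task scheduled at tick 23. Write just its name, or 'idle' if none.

running at tick 23 = D

t=0: queue=[D,F,H] q_used=0 → run D
t=1: queue=[D,F,H] q_used=1 → run D
t=2: queue=[F,H,D] q_used=0 → run F
t=3: queue=[F,H,D,E] q_used=1 → run F
t=4: queue=[H,D,E,F] q_used=0 → run H
t=5: queue=[H,D,E,F] q_used=1 → run H
t=6: queue=[D,E,F,H] q_used=0 → run D
t=7: queue=[D,E,F,H] q_used=1 → run D
t=8: queue=[E,F,H,D] q_used=0 → run E
t=9: queue=[E,F,H,D] q_used=1 → run E
t=10: queue=[F,H,D,E] q_used=0 → run F
t=11: queue=[F,H,D,E] q_used=1 → run F
t=12: queue=[H,D,E,F] q_used=0 → run H
t=13: queue=[H,D,E,F] q_used=1 → run H
t=14: queue=[D,E,F,H] q_used=0 → run D
t=15: queue=[D,E,F,H] q_used=1 → run D
t=16: queue=[E,F,H,D] q_used=0 → run E
t=17: queue=[E,F,H,D] q_used=1 → run E
t=18: queue=[F,H,D,E] q_used=0 → run F
t=19: queue=[F,H,D,E] q_used=1 → run F
t=20: queue=[H,D,E,F] q_used=0 → run H
t=21: queue=[H,D,E,F] q_used=1 → run H
t=22: queue=[D,E,F,H] q_used=0 → run D
t=23: queue=[D,E,F,H] q_used=1 → run D
t=24: queue=[E,F,H] q_used=0 → run E
t=25: queue=[F,H] q_used=0 → run F
t=26: queue=[F,H] q_used=1 → run F
t=27: queue=[H] q_used=0 → run H
t=28: (idle)
t=29: (idle)
t=30: (idle)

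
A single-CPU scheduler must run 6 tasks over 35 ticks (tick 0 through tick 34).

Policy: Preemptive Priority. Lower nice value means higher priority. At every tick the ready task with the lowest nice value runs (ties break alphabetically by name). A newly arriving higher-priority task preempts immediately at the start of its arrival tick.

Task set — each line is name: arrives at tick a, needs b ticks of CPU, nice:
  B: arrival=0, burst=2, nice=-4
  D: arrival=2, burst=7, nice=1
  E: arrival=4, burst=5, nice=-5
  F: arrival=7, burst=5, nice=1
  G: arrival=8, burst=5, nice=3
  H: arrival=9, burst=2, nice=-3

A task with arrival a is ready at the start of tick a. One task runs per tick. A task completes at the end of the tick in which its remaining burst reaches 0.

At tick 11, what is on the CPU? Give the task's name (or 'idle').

running at tick 11 = D

t=0: ready={B} → run B
t=1: ready={B} → run B
t=2: ready={D} → run D
t=3: ready={D} → run D
t=4: ready={D,E} → run E
t=5: ready={D,E} → run E
t=6: ready={D,E} → run E
t=7: ready={D,E,F} → run E
t=8: ready={D,E,F,G} → run E
t=9: ready={D,F,G,H} → run H
t=10: ready={D,F,G,H} → run H
t=11: ready={D,F,G} → run D
t=12: ready={D,F,G} → run D
t=13: ready={D,F,G} → run D
t=14: ready={D,F,G} → run D
t=15: ready={D,F,G} → run D
t=16: ready={F,G} → run F
t=17: ready={F,G} → run F
t=18: ready={F,G} → run F
t=19: ready={F,G} → run F
t=20: ready={F,G} → run F
t=21: ready={G} → run G
t=22: ready={G} → run G
t=23: ready={G} → run G
t=24: ready={G} → run G
t=25: ready={G} → run G
t=26: (idle)
t=27: (idle)
t=28: (idle)
t=29: (idle)
t=30: (idle)
t=31: (idle)
t=32: (idle)
t=33: (idle)
t=34: (idle)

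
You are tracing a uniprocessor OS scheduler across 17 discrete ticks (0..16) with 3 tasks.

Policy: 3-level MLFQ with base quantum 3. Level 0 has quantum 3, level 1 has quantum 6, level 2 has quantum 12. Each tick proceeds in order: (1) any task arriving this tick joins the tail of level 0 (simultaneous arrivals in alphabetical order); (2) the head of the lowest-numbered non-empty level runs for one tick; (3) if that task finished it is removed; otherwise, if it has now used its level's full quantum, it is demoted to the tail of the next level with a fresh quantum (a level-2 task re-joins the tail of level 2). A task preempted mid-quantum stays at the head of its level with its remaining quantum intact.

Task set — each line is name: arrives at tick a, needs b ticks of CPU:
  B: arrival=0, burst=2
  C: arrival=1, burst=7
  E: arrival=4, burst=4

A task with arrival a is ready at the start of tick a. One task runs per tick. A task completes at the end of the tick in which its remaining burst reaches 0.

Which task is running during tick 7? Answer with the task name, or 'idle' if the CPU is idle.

t=0: L0/L1/L2 = B/-/- → run B
t=1: L0/L1/L2 = BC/-/- → run B
t=2: L0/L1/L2 = C/-/- → run C
t=3: L0/L1/L2 = C/-/- → run C
t=4: L0/L1/L2 = CE/-/- → run C
t=5: L0/L1/L2 = E/C/- → run E
t=6: L0/L1/L2 = E/C/- → run E
t=7: L0/L1/L2 = E/C/- → run E
t=8: L0/L1/L2 = -/CE/- → run C
t=9: L0/L1/L2 = -/CE/- → run C
t=10: L0/L1/L2 = -/CE/- → run C
t=11: L0/L1/L2 = -/CE/- → run C
t=12: L0/L1/L2 = -/E/- → run E
t=13: (idle)
t=14: (idle)
t=15: (idle)
t=16: (idle)

running at tick 7 = E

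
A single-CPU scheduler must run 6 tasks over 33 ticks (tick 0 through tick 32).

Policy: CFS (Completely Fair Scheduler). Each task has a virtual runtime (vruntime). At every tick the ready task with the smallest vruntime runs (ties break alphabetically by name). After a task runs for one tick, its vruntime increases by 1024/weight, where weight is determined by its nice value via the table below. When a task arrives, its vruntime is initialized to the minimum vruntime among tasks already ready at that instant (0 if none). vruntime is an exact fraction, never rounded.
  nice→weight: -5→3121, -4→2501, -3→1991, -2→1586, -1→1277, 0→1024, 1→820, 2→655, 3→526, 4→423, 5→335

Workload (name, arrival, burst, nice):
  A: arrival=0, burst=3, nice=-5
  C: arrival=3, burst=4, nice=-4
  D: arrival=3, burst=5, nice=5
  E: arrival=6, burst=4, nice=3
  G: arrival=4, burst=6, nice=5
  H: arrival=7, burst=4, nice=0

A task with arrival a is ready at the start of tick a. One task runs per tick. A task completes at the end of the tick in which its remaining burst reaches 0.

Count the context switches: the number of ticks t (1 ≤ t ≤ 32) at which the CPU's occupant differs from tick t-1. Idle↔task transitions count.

t=0: vr[A=0] → run A
t=1: vr[A=1024/3121] → run A
t=2: vr[A=2048/3121] → run A
t=3: vr[C=0 D=0] → run C
t=4: vr[C=1024/2501 D=0 G=0] → run D
t=5: vr[C=1024/2501 D=1024/335 G=0] → run G
t=6: vr[C=1024/2501 D=1024/335 E=1024/2501 G=1024/335] → run C
t=7: vr[C=2048/2501 D=1024/335 E=1024/2501 G=1024/335 H=1024/2501] → run E
t=8: vr[C=2048/2501 D=1024/335 E=1549824/657763 G=1024/335 H=1024/2501] → run H
t=9: vr[C=2048/2501 D=1024/335 E=1549824/657763 G=1024/335 H=3525/2501] → run C
t=10: vr[C=3072/2501 D=1024/335 E=1549824/657763 G=1024/335 H=3525/2501] → run C
t=11: vr[D=1024/335 E=1549824/657763 G=1024/335 H=3525/2501] → run H
t=12: vr[D=1024/335 E=1549824/657763 G=1024/335 H=6026/2501] → run E
t=13: vr[D=1024/335 E=2830336/657763 G=1024/335 H=6026/2501] → run H
t=14: vr[D=1024/335 E=2830336/657763 G=1024/335 H=8527/2501] → run D
t=15: vr[D=2048/335 E=2830336/657763 G=1024/335 H=8527/2501] → run G
t=16: vr[D=2048/335 E=2830336/657763 G=2048/335 H=8527/2501] → run H
t=17: vr[D=2048/335 E=2830336/657763 G=2048/335] → run E
t=18: vr[D=2048/335 E=4110848/657763 G=2048/335] → run D
t=19: vr[D=3072/335 E=4110848/657763 G=2048/335] → run G
t=20: vr[D=3072/335 E=4110848/657763 G=3072/335] → run E
t=21: vr[D=3072/335 G=3072/335] → run D
t=22: vr[D=4096/335 G=3072/335] → run G
t=23: vr[D=4096/335 G=4096/335] → run D
t=24: vr[G=4096/335] → run G
t=25: vr[G=1024/67] → run G
t=26: (idle)
t=27: (idle)
t=28: (idle)
t=29: (idle)
t=30: (idle)
t=31: (idle)
t=32: (idle)

context switches = 22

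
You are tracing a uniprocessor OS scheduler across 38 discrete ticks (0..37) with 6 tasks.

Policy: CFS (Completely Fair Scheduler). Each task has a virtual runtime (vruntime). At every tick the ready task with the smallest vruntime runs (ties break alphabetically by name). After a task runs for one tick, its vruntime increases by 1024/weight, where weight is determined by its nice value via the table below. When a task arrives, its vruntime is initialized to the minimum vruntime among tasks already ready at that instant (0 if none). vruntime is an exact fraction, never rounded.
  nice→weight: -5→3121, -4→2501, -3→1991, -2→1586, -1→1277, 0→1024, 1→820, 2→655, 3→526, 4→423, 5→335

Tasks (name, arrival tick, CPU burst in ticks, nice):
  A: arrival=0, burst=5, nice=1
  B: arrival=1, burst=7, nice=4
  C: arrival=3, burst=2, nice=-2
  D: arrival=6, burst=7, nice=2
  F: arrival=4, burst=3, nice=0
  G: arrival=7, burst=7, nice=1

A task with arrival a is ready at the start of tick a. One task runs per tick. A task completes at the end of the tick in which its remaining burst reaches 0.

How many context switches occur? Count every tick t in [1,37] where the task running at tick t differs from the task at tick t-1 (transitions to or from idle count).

context switches = 28

t=0: vr[A=0] → run A
t=1: vr[A=256/205 B=256/205] → run A
t=2: vr[A=512/205 B=256/205] → run B
t=3: vr[A=512/205 B=318208/86715 C=512/205] → run A
t=4: vr[A=768/205 B=318208/86715 C=512/205 F=512/205] → run C
t=5: vr[A=768/205 B=318208/86715 C=510976/162565 F=512/205] → run F
t=6: vr[A=768/205 B=318208/86715 C=510976/162565 D=510976/162565 F=717/205] → run C
t=7: vr[A=768/205 B=318208/86715 D=510976/162565 F=717/205 G=510976/162565] → run D
t=8: vr[A=768/205 B=318208/86715 D=100231168/21296015 F=717/205 G=510976/162565] → run G
t=9: vr[A=768/205 B=318208/86715 D=100231168/21296015 F=717/205 G=713984/162565] → run F
t=10: vr[A=768/205 B=318208/86715 D=100231168/21296015 F=922/205 G=713984/162565] → run B
t=11: vr[A=768/205 B=528128/86715 D=100231168/21296015 F=922/205 G=713984/162565] → run A
t=12: vr[A=1024/205 B=528128/86715 D=100231168/21296015 F=922/205 G=713984/162565] → run G
t=13: vr[A=1024/205 B=528128/86715 D=100231168/21296015 F=922/205 G=916992/162565] → run F
t=14: vr[A=1024/205 B=528128/86715 D=100231168/21296015 G=916992/162565] → run D
t=15: vr[A=1024/205 B=528128/86715 D=26704896/4259203 G=916992/162565] → run A
t=16: vr[B=528128/86715 D=26704896/4259203 G=916992/162565] → run G
t=17: vr[B=528128/86715 D=26704896/4259203 G=224000/32513] → run B
t=18: vr[B=246016/28905 D=26704896/4259203 G=224000/32513] → run D
t=19: vr[B=246016/28905 D=166817792/21296015 G=224000/32513] → run G
t=20: vr[B=246016/28905 D=166817792/21296015 G=1323008/162565] → run D
t=21: vr[B=246016/28905 D=200111104/21296015 G=1323008/162565] → run G
t=22: vr[B=246016/28905 D=200111104/21296015 G=1526016/162565] → run B
t=23: vr[B=947968/86715 D=200111104/21296015 G=1526016/162565] → run G
t=24: vr[B=947968/86715 D=200111104/21296015 G=1729024/162565] → run D
t=25: vr[B=947968/86715 D=233404416/21296015 G=1729024/162565] → run G
t=26: vr[B=947968/86715 D=233404416/21296015] → run B
t=27: vr[B=1157888/86715 D=233404416/21296015] → run D
t=28: vr[B=1157888/86715 D=266697728/21296015] → run D
t=29: vr[B=1157888/86715] → run B
t=30: vr[B=455936/28905] → run B
t=31: (idle)
t=32: (idle)
t=33: (idle)
t=34: (idle)
t=35: (idle)
t=36: (idle)
t=37: (idle)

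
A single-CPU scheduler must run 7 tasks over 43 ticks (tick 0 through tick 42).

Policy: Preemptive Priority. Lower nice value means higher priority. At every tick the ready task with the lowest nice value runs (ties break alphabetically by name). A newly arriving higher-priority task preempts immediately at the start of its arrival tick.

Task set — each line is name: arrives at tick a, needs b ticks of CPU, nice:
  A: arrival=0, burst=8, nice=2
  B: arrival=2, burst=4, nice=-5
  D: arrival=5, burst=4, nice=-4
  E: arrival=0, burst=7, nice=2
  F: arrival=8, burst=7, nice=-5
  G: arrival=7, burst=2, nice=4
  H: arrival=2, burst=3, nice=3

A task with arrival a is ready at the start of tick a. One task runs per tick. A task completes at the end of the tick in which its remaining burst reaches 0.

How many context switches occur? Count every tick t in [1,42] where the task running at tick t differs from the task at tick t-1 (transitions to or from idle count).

context switches = 9

t=0: ready={A,E} → run A
t=1: ready={A,E} → run A
t=2: ready={A,B,E,H} → run B
t=3: ready={A,B,E,H} → run B
t=4: ready={A,B,E,H} → run B
t=5: ready={A,B,D,E,H} → run B
t=6: ready={A,D,E,H} → run D
t=7: ready={A,D,E,G,H} → run D
t=8: ready={A,D,E,F,G,H} → run F
t=9: ready={A,D,E,F,G,H} → run F
t=10: ready={A,D,E,F,G,H} → run F
t=11: ready={A,D,E,F,G,H} → run F
t=12: ready={A,D,E,F,G,H} → run F
t=13: ready={A,D,E,F,G,H} → run F
t=14: ready={A,D,E,F,G,H} → run F
t=15: ready={A,D,E,G,H} → run D
t=16: ready={A,D,E,G,H} → run D
t=17: ready={A,E,G,H} → run A
t=18: ready={A,E,G,H} → run A
t=19: ready={A,E,G,H} → run A
t=20: ready={A,E,G,H} → run A
t=21: ready={A,E,G,H} → run A
t=22: ready={A,E,G,H} → run A
t=23: ready={E,G,H} → run E
t=24: ready={E,G,H} → run E
t=25: ready={E,G,H} → run E
t=26: ready={E,G,H} → run E
t=27: ready={E,G,H} → run E
t=28: ready={E,G,H} → run E
t=29: ready={E,G,H} → run E
t=30: ready={G,H} → run H
t=31: ready={G,H} → run H
t=32: ready={G,H} → run H
t=33: ready={G} → run G
t=34: ready={G} → run G
t=35: (idle)
t=36: (idle)
t=37: (idle)
t=38: (idle)
t=39: (idle)
t=40: (idle)
t=41: (idle)
t=42: (idle)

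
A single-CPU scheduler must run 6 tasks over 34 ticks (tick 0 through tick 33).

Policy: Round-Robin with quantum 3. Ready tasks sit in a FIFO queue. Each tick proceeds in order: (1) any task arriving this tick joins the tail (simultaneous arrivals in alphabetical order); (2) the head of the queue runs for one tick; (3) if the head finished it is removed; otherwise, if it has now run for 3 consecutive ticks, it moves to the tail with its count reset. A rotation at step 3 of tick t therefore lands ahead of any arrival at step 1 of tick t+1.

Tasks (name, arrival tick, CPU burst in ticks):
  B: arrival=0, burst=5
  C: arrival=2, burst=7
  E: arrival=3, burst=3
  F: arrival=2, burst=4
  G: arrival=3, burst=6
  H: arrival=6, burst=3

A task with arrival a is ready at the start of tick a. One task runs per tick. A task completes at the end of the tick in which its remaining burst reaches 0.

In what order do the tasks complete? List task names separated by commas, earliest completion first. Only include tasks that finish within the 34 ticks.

completion order = B, E, H, F, G, C

t=0: queue=[B] q_used=0 → run B
t=1: queue=[B] q_used=1 → run B
t=2: queue=[B,C,F] q_used=2 → run B
t=3: queue=[C,F,B,E,G] q_used=0 → run C
t=4: queue=[C,F,B,E,G] q_used=1 → run C
t=5: queue=[C,F,B,E,G] q_used=2 → run C
t=6: queue=[F,B,E,G,C,H] q_used=0 → run F
t=7: queue=[F,B,E,G,C,H] q_used=1 → run F
t=8: queue=[F,B,E,G,C,H] q_used=2 → run F
t=9: queue=[B,E,G,C,H,F] q_used=0 → run B
t=10: queue=[B,E,G,C,H,F] q_used=1 → run B
t=11: queue=[E,G,C,H,F] q_used=0 → run E
t=12: queue=[E,G,C,H,F] q_used=1 → run E
t=13: queue=[E,G,C,H,F] q_used=2 → run E
t=14: queue=[G,C,H,F] q_used=0 → run G
t=15: queue=[G,C,H,F] q_used=1 → run G
t=16: queue=[G,C,H,F] q_used=2 → run G
t=17: queue=[C,H,F,G] q_used=0 → run C
t=18: queue=[C,H,F,G] q_used=1 → run C
t=19: queue=[C,H,F,G] q_used=2 → run C
t=20: queue=[H,F,G,C] q_used=0 → run H
t=21: queue=[H,F,G,C] q_used=1 → run H
t=22: queue=[H,F,G,C] q_used=2 → run H
t=23: queue=[F,G,C] q_used=0 → run F
t=24: queue=[G,C] q_used=0 → run G
t=25: queue=[G,C] q_used=1 → run G
t=26: queue=[G,C] q_used=2 → run G
t=27: queue=[C] q_used=0 → run C
t=28: (idle)
t=29: (idle)
t=30: (idle)
t=31: (idle)
t=32: (idle)
t=33: (idle)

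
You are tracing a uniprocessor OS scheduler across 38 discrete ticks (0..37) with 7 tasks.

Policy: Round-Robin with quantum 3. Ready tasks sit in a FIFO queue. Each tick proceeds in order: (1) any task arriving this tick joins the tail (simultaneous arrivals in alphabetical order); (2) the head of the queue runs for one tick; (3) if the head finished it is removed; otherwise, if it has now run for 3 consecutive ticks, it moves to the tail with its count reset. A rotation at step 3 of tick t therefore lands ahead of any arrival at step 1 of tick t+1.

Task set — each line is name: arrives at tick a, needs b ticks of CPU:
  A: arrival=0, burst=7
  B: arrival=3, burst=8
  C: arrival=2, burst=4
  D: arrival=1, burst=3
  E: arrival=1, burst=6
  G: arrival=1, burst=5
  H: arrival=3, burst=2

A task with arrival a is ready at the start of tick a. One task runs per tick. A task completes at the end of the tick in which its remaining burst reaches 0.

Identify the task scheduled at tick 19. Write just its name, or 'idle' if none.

running at tick 19 = B

t=0: queue=[A] q_used=0 → run A
t=1: queue=[A,D,E,G] q_used=1 → run A
t=2: queue=[A,D,E,G,C] q_used=2 → run A
t=3: queue=[D,E,G,C,A,B,H] q_used=0 → run D
t=4: queue=[D,E,G,C,A,B,H] q_used=1 → run D
t=5: queue=[D,E,G,C,A,B,H] q_used=2 → run D
t=6: queue=[E,G,C,A,B,H] q_used=0 → run E
t=7: queue=[E,G,C,A,B,H] q_used=1 → run E
t=8: queue=[E,G,C,A,B,H] q_used=2 → run E
t=9: queue=[G,C,A,B,H,E] q_used=0 → run G
t=10: queue=[G,C,A,B,H,E] q_used=1 → run G
t=11: queue=[G,C,A,B,H,E] q_used=2 → run G
t=12: queue=[C,A,B,H,E,G] q_used=0 → run C
t=13: queue=[C,A,B,H,E,G] q_used=1 → run C
t=14: queue=[C,A,B,H,E,G] q_used=2 → run C
t=15: queue=[A,B,H,E,G,C] q_used=0 → run A
t=16: queue=[A,B,H,E,G,C] q_used=1 → run A
t=17: queue=[A,B,H,E,G,C] q_used=2 → run A
t=18: queue=[B,H,E,G,C,A] q_used=0 → run B
t=19: queue=[B,H,E,G,C,A] q_used=1 → run B
t=20: queue=[B,H,E,G,C,A] q_used=2 → run B
t=21: queue=[H,E,G,C,A,B] q_used=0 → run H
t=22: queue=[H,E,G,C,A,B] q_used=1 → run H
t=23: queue=[E,G,C,A,B] q_used=0 → run E
t=24: queue=[E,G,C,A,B] q_used=1 → run E
t=25: queue=[E,G,C,A,B] q_used=2 → run E
t=26: queue=[G,C,A,B] q_used=0 → run G
t=27: queue=[G,C,A,B] q_used=1 → run G
t=28: queue=[C,A,B] q_used=0 → run C
t=29: queue=[A,B] q_used=0 → run A
t=30: queue=[B] q_used=0 → run B
t=31: queue=[B] q_used=1 → run B
t=32: queue=[B] q_used=2 → run B
t=33: queue=[B] q_used=0 → run B
t=34: queue=[B] q_used=1 → run B
t=35: (idle)
t=36: (idle)
t=37: (idle)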